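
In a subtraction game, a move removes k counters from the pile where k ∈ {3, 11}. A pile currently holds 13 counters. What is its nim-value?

2

Grundy values for subtraction set {3, 11}:
g(0) = mex{} = 0
g(1) = mex{} = 0
g(2) = mex{} = 0
g(3) = mex{0} = 1
g(4) = mex{0} = 1
g(5) = mex{0} = 1
g(6) = mex{1} = 0
g(7) = mex{1} = 0
g(8) = mex{1} = 0
g(9) = mex{0} = 1
g(10) = mex{0} = 1
g(11) = mex{0} = 1
g(12) = mex{0,1} = 2
g(13) = mex{0,1} = 2
So g(13) = 2.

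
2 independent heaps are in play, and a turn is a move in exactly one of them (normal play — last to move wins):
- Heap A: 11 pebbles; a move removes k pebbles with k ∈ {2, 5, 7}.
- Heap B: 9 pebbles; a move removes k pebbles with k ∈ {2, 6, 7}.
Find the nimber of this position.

3

For heap A, compute g(0), g(1), … with moves {2, 5, 7}:
k:     0  1  2  3  4  5  6  7  8  9 10 11
g(k):  0  0  1  1  0  2  1  3  2  2  0  3
So g(11) = 3.
For heap B, compute g(0), g(1), … with moves {2, 6, 7}:
g(0) = mex{} = 0
g(1) = mex{} = 0
g(2) = mex{0} = 1
g(3) = mex{0} = 1
g(4) = mex{1} = 0
g(5) = mex{1} = 0
g(6) = mex{0} = 1
g(7) = mex{0} = 1
g(8) = mex{0,1} = 2
g(9) = mex{1} = 0
So g(9) = 0.
By the Sprague-Grundy theorem, the Grundy value of a sum of independent games is the XOR of the component values.
Combined value = 3 XOR 0 = 3.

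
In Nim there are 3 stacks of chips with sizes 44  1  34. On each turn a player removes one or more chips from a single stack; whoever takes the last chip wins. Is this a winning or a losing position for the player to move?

In binary:
  101100  (44)
  000001  (1)
  100010  (34)
  ------
  001111  (15)
The nim-sum is 15 ≠ 0, so this is an N-position: the player to move can win.

Winning position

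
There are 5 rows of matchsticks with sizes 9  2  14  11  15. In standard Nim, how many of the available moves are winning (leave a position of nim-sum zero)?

3

Compute the nim-sum pairwise:
9 XOR 2 = 11
11 XOR 14 = 5
5 XOR 11 = 14
14 XOR 15 = 1
The overall nim-sum is X = 1. A row of size p has a winning move iff p XOR X < p (reduce it to p XOR X).
  9: 9 XOR 1 = 8 < 9 — winning move (to 8).
  2: 2 XOR 1 = 3 ≥ 2 — no move.
  14: 14 XOR 1 = 15 ≥ 14 — no move.
  11: 11 XOR 1 = 10 < 11 — winning move (to 10).
  15: 15 XOR 1 = 14 < 15 — winning move (to 14).
That gives 3 winning moves.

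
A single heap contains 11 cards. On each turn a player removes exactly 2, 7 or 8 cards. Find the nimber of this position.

3

Build the Grundy sequence with g(k) = mex{g(k−s) : s ∈ {2, 7, 8}, s ≤ k}:
k:     0  1  2  3  4  5  6  7  8  9 10 11
g(k):  0  0  1  1  0  0  1  1  2  2  0  3
So g(11) = 3.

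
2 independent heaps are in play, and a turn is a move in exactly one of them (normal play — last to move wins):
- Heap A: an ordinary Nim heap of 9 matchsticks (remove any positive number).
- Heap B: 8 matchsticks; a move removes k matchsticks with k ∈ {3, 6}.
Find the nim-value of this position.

11

Heap A is a plain Nim heap of size 9, so its Grundy value is 9.
Grundy values for heap B (subtraction set {3, 6}):
k:     0  1  2  3  4  5  6  7  8
g(k):  0  0  0  1  1  1  2  2  2
So g(8) = 2.
The value of a disjunctive sum is the nim-sum of the parts.
Combined value = 9 XOR 2 = 11.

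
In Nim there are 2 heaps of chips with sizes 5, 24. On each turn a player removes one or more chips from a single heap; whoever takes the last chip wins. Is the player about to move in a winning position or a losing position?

Winning position

Write each in binary and XOR column by column:
  00101  (5)
  11000  (24)
  -----
  11101  (29)
The nim-sum is 29 ≠ 0, so this is an N-position: the player to move can win.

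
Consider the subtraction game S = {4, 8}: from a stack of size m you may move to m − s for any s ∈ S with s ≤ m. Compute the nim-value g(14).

0

Build the Grundy sequence with g(k) = mex{g(k−s) : s ∈ {4, 8}, s ≤ k}:
g(0) = mex{} = 0
g(1) = mex{} = 0
g(2) = mex{} = 0
g(3) = mex{} = 0
g(4) = mex{0} = 1
g(5) = mex{0} = 1
g(6) = mex{0} = 1
g(7) = mex{0} = 1
g(8) = mex{0,1} = 2
g(9) = mex{0,1} = 2
g(10) = mex{0,1} = 2
g(11) = mex{0,1} = 2
g(12) = mex{1,2} = 0
g(13) = mex{1,2} = 0
g(14) = mex{1,2} = 0
So g(14) = 0.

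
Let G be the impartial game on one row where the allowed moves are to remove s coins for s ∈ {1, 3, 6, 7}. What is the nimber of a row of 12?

0

Compute g(0), g(1), … for moves {1, 3, 6, 7}:
g(0) = mex{} = 0
g(1) = mex{0} = 1
g(2) = mex{1} = 0
g(3) = mex{0} = 1
g(4) = mex{1} = 0
g(5) = mex{0} = 1
g(6) = mex{0,1} = 2
g(7) = mex{0,1,2} = 3
g(8) = mex{0,1,3} = 2
g(9) = mex{0,1,2} = 3
g(10) = mex{0,1,3} = 2
g(11) = mex{0,1,2} = 3
g(12) = mex{1,2,3} = 0
So g(12) = 0.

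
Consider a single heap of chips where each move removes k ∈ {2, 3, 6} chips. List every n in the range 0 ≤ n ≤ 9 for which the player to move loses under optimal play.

0, 1, 5, 9

Grundy values for subtraction set {2, 3, 6}:
k:     0  1  2  3  4  5  6  7  8  9
g(k):  0  0  1  1  2  0  3  1  2  0
The P-positions (g = 0) in 0..9 are 0, 1, 5, 9.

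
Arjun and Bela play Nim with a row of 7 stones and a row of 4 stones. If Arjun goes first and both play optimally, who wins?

Arjun wins

Write each in binary and XOR column by column:
  111  (7)
  100  (4)
  ---
  011  (3)
The nim-sum is 3 ≠ 0, so this is an N-position: the player to move can win; Arjun has a winning move.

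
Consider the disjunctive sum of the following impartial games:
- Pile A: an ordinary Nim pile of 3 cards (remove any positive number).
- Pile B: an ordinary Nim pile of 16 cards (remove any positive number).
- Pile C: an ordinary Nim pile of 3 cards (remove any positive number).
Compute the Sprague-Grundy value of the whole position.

Pile A is a plain Nim pile of size 3, so its Grundy value is 3.
Pile B is a plain Nim pile of size 16, so its Grundy value is 16.
Pile C is a plain Nim pile of size 3, so its Grundy value is 3.
By the Sprague-Grundy theorem, the Grundy value of a sum of independent games is the XOR of the component values.
Combined value = 3 ⊕ 16 ⊕ 3 = 16.

16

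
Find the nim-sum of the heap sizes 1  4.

Nim-sum: 1 ^ 4 = 5.

5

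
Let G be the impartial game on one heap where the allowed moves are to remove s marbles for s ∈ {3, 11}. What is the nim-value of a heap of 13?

Compute g(0), g(1), … for moves {3, 11}:
k:     0  1  2  3  4  5  6  7  8  9 10 11 12 13
g(k):  0  0  0  1  1  1  0  0  0  1  1  1  2  2
So g(13) = 2.

2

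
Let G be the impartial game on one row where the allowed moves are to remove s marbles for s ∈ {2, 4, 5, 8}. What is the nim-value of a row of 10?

0

Compute g(0), g(1), … for moves {2, 4, 5, 8}:
g(0) = mex{} = 0
g(1) = mex{} = 0
g(2) = mex{0} = 1
g(3) = mex{0} = 1
g(4) = mex{0,1} = 2
g(5) = mex{0,1} = 2
g(6) = mex{0,1,2} = 3
g(7) = mex{1,2} = 0
g(8) = mex{0,1,2,3} = 4
g(9) = mex{0,2} = 1
g(10) = mex{1,2,3,4} = 0
So g(10) = 0.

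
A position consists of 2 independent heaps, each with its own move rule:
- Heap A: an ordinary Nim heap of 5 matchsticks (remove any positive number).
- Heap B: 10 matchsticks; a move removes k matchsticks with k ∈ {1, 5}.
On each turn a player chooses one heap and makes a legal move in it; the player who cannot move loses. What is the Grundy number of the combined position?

5

Heap A is a plain Nim heap of size 5, so its Grundy value is 5.
Grundy values for heap B (subtraction set {1, 5}):
g(0) = mex{} = 0
g(1) = mex{0} = 1
g(2) = mex{1} = 0
g(3) = mex{0} = 1
g(4) = mex{1} = 0
g(5) = mex{0} = 1
g(6) = mex{1} = 0
g(7) = mex{0} = 1
g(8) = mex{1} = 0
g(9) = mex{0} = 1
g(10) = mex{1} = 0
So g(10) = 0.
By the Sprague-Grundy theorem, the Grundy value of a sum of independent games is the XOR of the component values.
Combined value = 5 ⊕ 0 = 5.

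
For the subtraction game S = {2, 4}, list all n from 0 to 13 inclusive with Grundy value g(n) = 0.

0, 1, 6, 7, 12, 13

Compute g(0), g(1), … for moves {2, 4}:
k:     0  1  2  3  4  5  6  7  8  9 10 11 12 13
g(k):  0  0  1  1  2  2  0  0  1  1  2  2  0  0
The P-positions (g = 0) in 0..13 are 0, 1, 6, 7, 12, 13.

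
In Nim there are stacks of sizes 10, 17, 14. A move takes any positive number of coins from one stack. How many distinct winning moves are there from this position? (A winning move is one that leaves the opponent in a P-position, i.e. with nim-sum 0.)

Compute the nim-sum pairwise:
10 XOR 17 = 27
27 XOR 14 = 21
The overall nim-sum is X = 21. A stack of size p has a winning move iff p XOR X < p (reduce it to p XOR X).
  10: 10 XOR 21 = 31 ≥ 10 — no move.
  17: 17 XOR 21 = 4 < 17 — winning move (to 4).
  14: 14 XOR 21 = 27 ≥ 14 — no move.
That gives 1 winning move.

1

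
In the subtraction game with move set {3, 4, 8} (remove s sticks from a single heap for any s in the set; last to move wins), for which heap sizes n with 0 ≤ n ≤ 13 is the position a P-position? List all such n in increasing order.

0, 1, 2, 7, 12, 13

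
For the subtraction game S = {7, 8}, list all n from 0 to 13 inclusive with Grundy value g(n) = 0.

Compute g(0), g(1), … for moves {7, 8}:
k:     0  1  2  3  4  5  6  7  8  9 10 11 12 13
g(k):  0  0  0  0  0  0  0  1  1  1  1  1  1  1
The P-positions (g = 0) in 0..13 are 0, 1, 2, 3, 4, 5, 6.

0, 1, 2, 3, 4, 5, 6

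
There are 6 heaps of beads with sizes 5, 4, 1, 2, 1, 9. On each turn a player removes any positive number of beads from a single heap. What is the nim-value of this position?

10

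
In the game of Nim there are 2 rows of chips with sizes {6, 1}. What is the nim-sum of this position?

7

Compute the nim-sum pairwise:
6 XOR 1 = 7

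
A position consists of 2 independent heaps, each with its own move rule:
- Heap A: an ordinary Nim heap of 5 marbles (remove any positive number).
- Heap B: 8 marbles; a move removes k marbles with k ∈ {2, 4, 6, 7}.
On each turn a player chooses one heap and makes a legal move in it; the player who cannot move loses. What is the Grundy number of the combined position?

1

Heap A is a plain Nim heap of size 5, so its Grundy value is 5.
Build the Grundy sequence for heap B with g(k) = mex{g(k−s) : s ∈ {2, 4, 6, 7}, s ≤ k}:
g(0) = mex{} = 0
g(1) = mex{} = 0
g(2) = mex{0} = 1
g(3) = mex{0} = 1
g(4) = mex{0,1} = 2
g(5) = mex{0,1} = 2
g(6) = mex{0,1,2} = 3
g(7) = mex{0,1,2} = 3
g(8) = mex{0,1,2,3} = 4
So g(8) = 4.
By the Sprague-Grundy theorem, the Grundy value of a sum of independent games is the XOR of the component values.
Combined value = 5 XOR 4 = 1.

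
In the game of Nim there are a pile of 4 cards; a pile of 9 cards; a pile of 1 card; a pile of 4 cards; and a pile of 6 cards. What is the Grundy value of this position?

14

Compute the nim-sum pairwise:
4 XOR 9 = 13
13 XOR 1 = 12
12 XOR 4 = 8
8 XOR 6 = 14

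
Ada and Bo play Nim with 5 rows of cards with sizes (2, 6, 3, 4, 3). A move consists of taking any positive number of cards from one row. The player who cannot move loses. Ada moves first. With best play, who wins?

In binary:
  010  (2)
  110  (6)
  011  (3)
  100  (4)
  011  (3)
  ---
  000  (0)
The nim-sum is 0, so this is a P-position: the player to move is in a losing position under optimal play; Ada is about to move from it and so loses — Bo wins.

Bo wins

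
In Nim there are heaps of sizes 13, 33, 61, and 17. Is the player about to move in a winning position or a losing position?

Bitwise XOR of the heap sizes:
  001101  (13)
  100001  (33)
  111101  (61)
  010001  (17)
  ------
  000000  (0)
The nim-sum is 0, so this is a P-position: the player to move is in a losing position under optimal play.

Losing position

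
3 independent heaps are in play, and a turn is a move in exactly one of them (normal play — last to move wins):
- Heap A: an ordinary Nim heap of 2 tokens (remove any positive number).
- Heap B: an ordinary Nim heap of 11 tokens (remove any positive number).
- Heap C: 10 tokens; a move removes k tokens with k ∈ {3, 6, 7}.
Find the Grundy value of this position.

9

Heap A is a plain Nim heap of size 2, so its Grundy value is 2.
Heap B is a plain Nim heap of size 11, so its Grundy value is 11.
For heap C, compute g(0), g(1), … with moves {3, 6, 7}:
k:     0  1  2  3  4  5  6  7  8  9 10
g(k):  0  0  0  1  1  1  2  2  2  3  0
So g(10) = 0.
The value of a disjunctive sum is the nim-sum of the parts.
Combined value = 2 XOR 11 XOR 0 = 9.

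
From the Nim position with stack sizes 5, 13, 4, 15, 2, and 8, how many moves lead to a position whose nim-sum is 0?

3

Nim-sum: 5 XOR 13 XOR 4 XOR 15 XOR 2 XOR 8 = 9.
The overall nim-sum is X = 9. A stack of size p has a winning move iff p XOR X < p (reduce it to p XOR X).
  5: 5 XOR 9 = 12 ≥ 5 — no move.
  13: 13 XOR 9 = 4 < 13 — winning move (to 4).
  4: 4 XOR 9 = 13 ≥ 4 — no move.
  15: 15 XOR 9 = 6 < 15 — winning move (to 6).
  2: 2 XOR 9 = 11 ≥ 2 — no move.
  8: 8 XOR 9 = 1 < 8 — winning move (to 1).
That gives 3 winning moves.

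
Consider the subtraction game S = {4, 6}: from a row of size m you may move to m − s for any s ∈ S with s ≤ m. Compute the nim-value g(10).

0

Build the Grundy sequence with g(k) = mex{g(k−s) : s ∈ {4, 6}, s ≤ k}:
g(0) = mex{} = 0
g(1) = mex{} = 0
g(2) = mex{} = 0
g(3) = mex{} = 0
g(4) = mex{0} = 1
g(5) = mex{0} = 1
g(6) = mex{0} = 1
g(7) = mex{0} = 1
g(8) = mex{0,1} = 2
g(9) = mex{0,1} = 2
g(10) = mex{1} = 0
So g(10) = 0.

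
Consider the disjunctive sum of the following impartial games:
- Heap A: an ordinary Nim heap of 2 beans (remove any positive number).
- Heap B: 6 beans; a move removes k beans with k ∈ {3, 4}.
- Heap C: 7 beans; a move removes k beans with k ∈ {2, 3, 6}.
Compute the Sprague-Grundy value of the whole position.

1

Heap A is a plain Nim heap of size 2, so its Grundy value is 2.
Build the Grundy sequence for heap B with g(k) = mex{g(k−s) : s ∈ {3, 4}, s ≤ k}:
k:     0  1  2  3  4  5  6
g(k):  0  0  0  1  1  1  2
So g(6) = 2.
For heap C, compute g(0), g(1), … with moves {2, 3, 6}:
g(0) = mex{} = 0
g(1) = mex{} = 0
g(2) = mex{0} = 1
g(3) = mex{0} = 1
g(4) = mex{0,1} = 2
g(5) = mex{1} = 0
g(6) = mex{0,1,2} = 3
g(7) = mex{0,2} = 1
So g(7) = 1.
The value of a disjunctive sum is the nim-sum of the parts.
Combined value = 2 XOR 2 XOR 1 = 1.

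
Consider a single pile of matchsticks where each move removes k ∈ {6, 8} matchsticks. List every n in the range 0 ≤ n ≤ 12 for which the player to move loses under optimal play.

0, 1, 2, 3, 4, 5

Compute g(0), g(1), … for moves {6, 8}:
k:     0  1  2  3  4  5  6  7  8  9 10 11 12
g(k):  0  0  0  0  0  0  1  1  1  1  1  1  2
The P-positions (g = 0) in 0..12 are 0, 1, 2, 3, 4, 5.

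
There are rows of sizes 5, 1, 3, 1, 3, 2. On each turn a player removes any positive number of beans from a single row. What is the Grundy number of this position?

In binary:
  101  (5)
  001  (1)
  011  (3)
  001  (1)
  011  (3)
  010  (2)
  ---
  111  (7)

7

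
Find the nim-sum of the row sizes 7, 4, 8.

Nim-sum: 7 XOR 4 XOR 8 = 11.

11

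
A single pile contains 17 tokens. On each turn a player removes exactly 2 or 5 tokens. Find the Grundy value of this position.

Grundy values for subtraction set {2, 5}:
k:     0  1  2  3  4  5  6  7  8  9 10 11 12 13 14 15 16 17
g(k):  0  0  1  1  0  2  1  0  0  1  1  0  2  1  0  0  1  1
So g(17) = 1.

1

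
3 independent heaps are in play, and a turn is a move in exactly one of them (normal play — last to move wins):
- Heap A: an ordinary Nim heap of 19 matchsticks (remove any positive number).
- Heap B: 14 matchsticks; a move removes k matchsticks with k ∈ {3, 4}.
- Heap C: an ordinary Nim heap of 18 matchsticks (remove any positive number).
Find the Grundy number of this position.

1

Heap A is a plain Nim heap of size 19, so its Grundy value is 19.
Grundy values for heap B (subtraction set {3, 4}):
k:     0  1  2  3  4  5  6  7  8  9 10 11 12 13 14
g(k):  0  0  0  1  1  1  2  0  0  0  1  1  1  2  0
So g(14) = 0.
Heap C is a plain Nim heap of size 18, so its Grundy value is 18.
The value of a disjunctive sum is the nim-sum of the parts.
Combined value = 19 XOR 0 XOR 18 = 1.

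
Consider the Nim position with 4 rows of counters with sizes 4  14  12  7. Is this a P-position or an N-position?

N-position

In binary:
  0100  (4)
  1110  (14)
  1100  (12)
  0111  (7)
  ----
  0001  (1)
The nim-sum is 1 ≠ 0, so this is an N-position: the player to move can win.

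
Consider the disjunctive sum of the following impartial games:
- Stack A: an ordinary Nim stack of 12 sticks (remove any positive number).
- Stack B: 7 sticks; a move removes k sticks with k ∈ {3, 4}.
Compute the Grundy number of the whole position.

12

Stack A is a plain Nim stack of size 12, so its Grundy value is 12.
Grundy values for stack B (subtraction set {3, 4}):
k:     0  1  2  3  4  5  6  7
g(k):  0  0  0  1  1  1  2  0
So g(7) = 0.
By the Sprague-Grundy theorem, the Grundy value of a sum of independent games is the XOR of the component values.
Combined value = 12 ⊕ 0 = 12.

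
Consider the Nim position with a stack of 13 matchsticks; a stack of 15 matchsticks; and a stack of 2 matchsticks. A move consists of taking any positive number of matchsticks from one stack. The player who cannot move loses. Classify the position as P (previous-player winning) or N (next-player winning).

P-position

In binary:
  1101  (13)
  1111  (15)
  0010  (2)
  ----
  0000  (0)
The nim-sum is 0, so this is a P-position: the player to move is in a losing position under optimal play.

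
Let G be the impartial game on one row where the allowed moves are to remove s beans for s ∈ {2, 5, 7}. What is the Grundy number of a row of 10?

Compute g(0), g(1), … for moves {2, 5, 7}:
k:     0  1  2  3  4  5  6  7  8  9 10
g(k):  0  0  1  1  0  2  1  3  2  2  0
So g(10) = 0.

0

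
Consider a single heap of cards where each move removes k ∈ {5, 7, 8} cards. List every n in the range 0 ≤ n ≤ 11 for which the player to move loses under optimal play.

0, 1, 2, 3, 4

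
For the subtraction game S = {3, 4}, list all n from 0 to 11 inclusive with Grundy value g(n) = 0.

Grundy values for subtraction set {3, 4}:
g(0) = mex{} = 0
g(1) = mex{} = 0
g(2) = mex{} = 0
g(3) = mex{0} = 1
g(4) = mex{0} = 1
g(5) = mex{0} = 1
g(6) = mex{0,1} = 2
g(7) = mex{1} = 0
g(8) = mex{1} = 0
g(9) = mex{1,2} = 0
g(10) = mex{0,2} = 1
g(11) = mex{0} = 1
The P-positions (g = 0) in 0..11 are 0, 1, 2, 7, 8, 9.

0, 1, 2, 7, 8, 9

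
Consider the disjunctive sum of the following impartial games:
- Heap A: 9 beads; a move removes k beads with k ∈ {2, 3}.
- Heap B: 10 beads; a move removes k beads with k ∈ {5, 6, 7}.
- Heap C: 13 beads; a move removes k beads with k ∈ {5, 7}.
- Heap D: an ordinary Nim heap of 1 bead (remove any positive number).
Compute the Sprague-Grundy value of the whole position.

Grundy values for heap A (subtraction set {2, 3}):
k:     0  1  2  3  4  5  6  7  8  9
g(k):  0  0  1  1  2  0  0  1  1  2
So g(9) = 2.
Build the Grundy sequence for heap B with g(k) = mex{g(k−s) : s ∈ {5, 6, 7}, s ≤ k}:
g(0) = mex{} = 0
g(1) = mex{} = 0
g(2) = mex{} = 0
g(3) = mex{} = 0
g(4) = mex{} = 0
g(5) = mex{0} = 1
g(6) = mex{0} = 1
g(7) = mex{0} = 1
g(8) = mex{0} = 1
g(9) = mex{0} = 1
g(10) = mex{0,1} = 2
So g(10) = 2.
Grundy values for heap C (subtraction set {5, 7}):
k:     0  1  2  3  4  5  6  7  8  9 10 11 12 13
g(k):  0  0  0  0  0  1  1  1  1  1  2  2  0  0
So g(13) = 0.
Heap D is a plain Nim heap of size 1, so its Grundy value is 1.
By the Sprague-Grundy theorem, the Grundy value of a sum of independent games is the XOR of the component values.
Combined value = 2 XOR 2 XOR 0 XOR 1 = 1.

1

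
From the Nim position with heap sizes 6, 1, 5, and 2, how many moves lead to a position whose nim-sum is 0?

0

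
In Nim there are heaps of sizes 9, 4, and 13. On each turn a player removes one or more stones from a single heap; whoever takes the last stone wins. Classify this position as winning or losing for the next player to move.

Losing position

Nim-sum: 9 ^ 4 ^ 13 = 0.
The nim-sum is 0, so this is a P-position: the player to move is in a losing position under optimal play.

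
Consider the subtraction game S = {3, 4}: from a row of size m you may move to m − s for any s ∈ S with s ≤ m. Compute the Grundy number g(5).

1

Build the Grundy sequence with g(k) = mex{g(k−s) : s ∈ {3, 4}, s ≤ k}:
g(0) = mex{} = 0
g(1) = mex{} = 0
g(2) = mex{} = 0
g(3) = mex{0} = 1
g(4) = mex{0} = 1
g(5) = mex{0} = 1
So g(5) = 1.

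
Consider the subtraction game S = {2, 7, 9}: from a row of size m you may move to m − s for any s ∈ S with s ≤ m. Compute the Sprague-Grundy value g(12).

Build the Grundy sequence with g(k) = mex{g(k−s) : s ∈ {2, 7, 9}, s ≤ k}:
g(0) = mex{} = 0
g(1) = mex{} = 0
g(2) = mex{0} = 1
g(3) = mex{0} = 1
g(4) = mex{1} = 0
g(5) = mex{1} = 0
g(6) = mex{0} = 1
g(7) = mex{0} = 1
g(8) = mex{0,1} = 2
g(9) = mex{0,1} = 2
g(10) = mex{0,1,2} = 3
g(11) = mex{0,1,2} = 3
g(12) = mex{0,1,3} = 2
So g(12) = 2.

2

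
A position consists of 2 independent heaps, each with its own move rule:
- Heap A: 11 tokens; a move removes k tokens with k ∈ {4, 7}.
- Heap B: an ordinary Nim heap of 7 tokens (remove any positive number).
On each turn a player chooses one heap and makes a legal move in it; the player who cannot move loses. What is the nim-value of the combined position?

Grundy values for heap A (subtraction set {4, 7}):
g(0) = mex{} = 0
g(1) = mex{} = 0
g(2) = mex{} = 0
g(3) = mex{} = 0
g(4) = mex{0} = 1
g(5) = mex{0} = 1
g(6) = mex{0} = 1
g(7) = mex{0} = 1
g(8) = mex{0,1} = 2
g(9) = mex{0,1} = 2
g(10) = mex{0,1} = 2
g(11) = mex{1} = 0
So g(11) = 0.
Heap B is a plain Nim heap of size 7, so its Grundy value is 7.
The value of a disjunctive sum is the nim-sum of the parts.
Combined value = 0 ⊕ 7 = 7.

7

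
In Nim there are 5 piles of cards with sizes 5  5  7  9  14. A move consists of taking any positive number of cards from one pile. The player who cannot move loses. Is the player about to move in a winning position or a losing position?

Compute the nim-sum pairwise:
5 ^ 5 = 0
0 ^ 7 = 7
7 ^ 9 = 14
14 ^ 14 = 0
The nim-sum is 0, so this is a P-position: the player to move is in a losing position under optimal play.

Losing position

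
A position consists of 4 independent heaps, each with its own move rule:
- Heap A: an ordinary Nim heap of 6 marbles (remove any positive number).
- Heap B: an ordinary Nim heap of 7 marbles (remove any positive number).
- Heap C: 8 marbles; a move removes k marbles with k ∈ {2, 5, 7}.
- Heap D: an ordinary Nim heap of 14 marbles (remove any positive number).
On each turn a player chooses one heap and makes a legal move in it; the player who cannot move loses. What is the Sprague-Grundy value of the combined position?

13

Heap A is a plain Nim heap of size 6, so its Grundy value is 6.
Heap B is a plain Nim heap of size 7, so its Grundy value is 7.
Build the Grundy sequence for heap C with g(k) = mex{g(k−s) : s ∈ {2, 5, 7}, s ≤ k}:
k:     0  1  2  3  4  5  6  7  8
g(k):  0  0  1  1  0  2  1  3  2
So g(8) = 2.
Heap D is a plain Nim heap of size 14, so its Grundy value is 14.
By the Sprague-Grundy theorem, the Grundy value of a sum of independent games is the XOR of the component values.
Combined value = 6 XOR 7 XOR 2 XOR 14 = 13.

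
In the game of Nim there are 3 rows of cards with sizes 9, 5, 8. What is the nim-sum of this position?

4

Bitwise XOR of the heap sizes:
  1001  (9)
  0101  (5)
  1000  (8)
  ----
  0100  (4)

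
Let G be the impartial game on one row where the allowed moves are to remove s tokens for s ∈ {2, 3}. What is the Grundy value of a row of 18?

1

Grundy values for subtraction set {2, 3}:
k:     0  1  2  3  4  5  6  7  8  9 10 11 12 13 14 15 16 17 18
g(k):  0  0  1  1  2  0  0  1  1  2  0  0  1  1  2  0  0  1  1
So g(18) = 1.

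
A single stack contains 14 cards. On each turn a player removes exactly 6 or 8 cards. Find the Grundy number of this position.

Build the Grundy sequence with g(k) = mex{g(k−s) : s ∈ {6, 8}, s ≤ k}:
k:     0  1  2  3  4  5  6  7  8  9 10 11 12 13 14
g(k):  0  0  0  0  0  0  1  1  1  1  1  1  2  2  0
So g(14) = 0.

0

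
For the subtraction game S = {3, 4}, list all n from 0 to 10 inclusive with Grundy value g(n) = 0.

0, 1, 2, 7, 8, 9

Build the Grundy sequence with g(k) = mex{g(k−s) : s ∈ {3, 4}, s ≤ k}:
g(0) = mex{} = 0
g(1) = mex{} = 0
g(2) = mex{} = 0
g(3) = mex{0} = 1
g(4) = mex{0} = 1
g(5) = mex{0} = 1
g(6) = mex{0,1} = 2
g(7) = mex{1} = 0
g(8) = mex{1} = 0
g(9) = mex{1,2} = 0
g(10) = mex{0,2} = 1
The P-positions (g = 0) in 0..10 are 0, 1, 2, 7, 8, 9.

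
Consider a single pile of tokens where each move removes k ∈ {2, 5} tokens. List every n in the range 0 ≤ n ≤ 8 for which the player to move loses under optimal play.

0, 1, 4, 7, 8

Build the Grundy sequence with g(k) = mex{g(k−s) : s ∈ {2, 5}, s ≤ k}:
g(0) = mex{} = 0
g(1) = mex{} = 0
g(2) = mex{0} = 1
g(3) = mex{0} = 1
g(4) = mex{1} = 0
g(5) = mex{0,1} = 2
g(6) = mex{0} = 1
g(7) = mex{1,2} = 0
g(8) = mex{1} = 0
The P-positions (g = 0) in 0..8 are 0, 1, 4, 7, 8.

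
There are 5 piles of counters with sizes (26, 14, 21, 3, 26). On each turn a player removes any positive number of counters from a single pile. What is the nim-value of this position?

Compute the nim-sum pairwise:
26 XOR 14 = 20
20 XOR 21 = 1
1 XOR 3 = 2
2 XOR 26 = 24

24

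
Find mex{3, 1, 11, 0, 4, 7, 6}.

2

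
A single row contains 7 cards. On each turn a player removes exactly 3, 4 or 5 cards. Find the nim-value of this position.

2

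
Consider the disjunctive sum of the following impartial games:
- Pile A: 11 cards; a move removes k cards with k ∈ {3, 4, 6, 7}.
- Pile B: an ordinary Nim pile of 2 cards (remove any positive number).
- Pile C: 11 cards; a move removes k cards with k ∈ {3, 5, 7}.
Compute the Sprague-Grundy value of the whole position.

Build the Grundy sequence for pile A with g(k) = mex{g(k−s) : s ∈ {3, 4, 6, 7}, s ≤ k}:
k:     0  1  2  3  4  5  6  7  8  9 10 11
g(k):  0  0  0  1  1  1  2  2  2  3  0  0
So g(11) = 0.
Pile B is a plain Nim pile of size 2, so its Grundy value is 2.
For pile C, compute g(0), g(1), … with moves {3, 5, 7}:
k:     0  1  2  3  4  5  6  7  8  9 10 11
g(k):  0  0  0  1  1  1  2  2  2  3  0  0
So g(11) = 0.
The value of a disjunctive sum is the nim-sum of the parts.
Combined value = 0 ⊕ 2 ⊕ 0 = 2.

2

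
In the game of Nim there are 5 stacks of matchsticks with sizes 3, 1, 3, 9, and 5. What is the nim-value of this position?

Nim-sum: 3 ⊕ 1 ⊕ 3 ⊕ 9 ⊕ 5 = 13.

13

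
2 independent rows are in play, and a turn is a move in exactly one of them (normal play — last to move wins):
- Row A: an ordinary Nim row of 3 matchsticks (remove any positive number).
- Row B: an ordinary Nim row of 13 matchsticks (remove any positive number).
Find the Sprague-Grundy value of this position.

Row A is a plain Nim row of size 3, so its Grundy value is 3.
Row B is a plain Nim row of size 13, so its Grundy value is 13.
The value of a disjunctive sum is the nim-sum of the parts.
Combined value = 3 XOR 13 = 14.

14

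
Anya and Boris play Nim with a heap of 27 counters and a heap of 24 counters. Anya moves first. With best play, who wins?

Anya wins

Nim-sum: 27 XOR 24 = 3.
The nim-sum is 3 ≠ 0, so this is an N-position: the player to move can win; Anya has a winning move.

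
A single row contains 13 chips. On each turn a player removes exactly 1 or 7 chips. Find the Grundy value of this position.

1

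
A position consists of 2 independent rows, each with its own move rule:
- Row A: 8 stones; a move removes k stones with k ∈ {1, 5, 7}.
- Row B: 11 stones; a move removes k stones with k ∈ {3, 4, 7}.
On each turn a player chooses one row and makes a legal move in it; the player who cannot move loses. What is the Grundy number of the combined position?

0

For row A, compute g(0), g(1), … with moves {1, 5, 7}:
g(0) = mex{} = 0
g(1) = mex{0} = 1
g(2) = mex{1} = 0
g(3) = mex{0} = 1
g(4) = mex{1} = 0
g(5) = mex{0} = 1
g(6) = mex{1} = 0
g(7) = mex{0} = 1
g(8) = mex{1} = 0
So g(8) = 0.
Build the Grundy sequence for row B with g(k) = mex{g(k−s) : s ∈ {3, 4, 7}, s ≤ k}:
k:     0  1  2  3  4  5  6  7  8  9 10 11
g(k):  0  0  0  1  1  1  2  2  2  3  0  0
So g(11) = 0.
The value of a disjunctive sum is the nim-sum of the parts.
Combined value = 0 ⊕ 0 = 0.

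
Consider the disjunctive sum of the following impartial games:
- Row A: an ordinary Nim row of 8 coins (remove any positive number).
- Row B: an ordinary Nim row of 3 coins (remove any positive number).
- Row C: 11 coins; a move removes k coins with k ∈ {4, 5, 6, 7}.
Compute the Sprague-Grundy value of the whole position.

Row A is a plain Nim row of size 8, so its Grundy value is 8.
Row B is a plain Nim row of size 3, so its Grundy value is 3.
Grundy values for row C (subtraction set {4, 5, 6, 7}):
g(0) = mex{} = 0
g(1) = mex{} = 0
g(2) = mex{} = 0
g(3) = mex{} = 0
g(4) = mex{0} = 1
g(5) = mex{0} = 1
g(6) = mex{0} = 1
g(7) = mex{0} = 1
g(8) = mex{0,1} = 2
g(9) = mex{0,1} = 2
g(10) = mex{0,1} = 2
g(11) = mex{1} = 0
So g(11) = 0.
By the Sprague-Grundy theorem, the Grundy value of a sum of independent games is the XOR of the component values.
Combined value = 8 ⊕ 3 ⊕ 0 = 11.

11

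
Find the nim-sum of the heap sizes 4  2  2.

4

Compute the nim-sum pairwise:
4 ⊕ 2 = 6
6 ⊕ 2 = 4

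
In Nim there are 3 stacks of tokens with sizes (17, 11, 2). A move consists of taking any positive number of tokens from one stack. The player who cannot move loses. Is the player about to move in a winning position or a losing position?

Bitwise XOR of the heap sizes:
  10001  (17)
  01011  (11)
  00010  (2)
  -----
  11000  (24)
The nim-sum is 24 ≠ 0, so this is an N-position: the player to move can win.

Winning position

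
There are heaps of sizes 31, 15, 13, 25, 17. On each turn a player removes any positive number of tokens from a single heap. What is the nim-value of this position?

21

Nim-sum: 31 ⊕ 15 ⊕ 13 ⊕ 25 ⊕ 17 = 21.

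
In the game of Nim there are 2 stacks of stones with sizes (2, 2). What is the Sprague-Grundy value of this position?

0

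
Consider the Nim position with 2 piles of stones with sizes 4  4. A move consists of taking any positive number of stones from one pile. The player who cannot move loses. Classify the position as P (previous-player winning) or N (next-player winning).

P-position

Nim-sum: 4 ⊕ 4 = 0.
The nim-sum is 0, so this is a P-position: the player to move is in a losing position under optimal play.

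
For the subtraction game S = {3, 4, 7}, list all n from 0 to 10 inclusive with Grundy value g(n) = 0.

0, 1, 2, 10

Grundy values for subtraction set {3, 4, 7}:
g(0) = mex{} = 0
g(1) = mex{} = 0
g(2) = mex{} = 0
g(3) = mex{0} = 1
g(4) = mex{0} = 1
g(5) = mex{0} = 1
g(6) = mex{0,1} = 2
g(7) = mex{0,1} = 2
g(8) = mex{0,1} = 2
g(9) = mex{0,1,2} = 3
g(10) = mex{1,2} = 0
The P-positions (g = 0) in 0..10 are 0, 1, 2, 10.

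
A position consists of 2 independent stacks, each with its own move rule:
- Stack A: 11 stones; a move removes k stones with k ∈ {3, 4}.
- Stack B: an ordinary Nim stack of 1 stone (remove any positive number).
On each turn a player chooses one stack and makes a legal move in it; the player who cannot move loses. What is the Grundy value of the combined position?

For stack A, compute g(0), g(1), … with moves {3, 4}:
k:     0  1  2  3  4  5  6  7  8  9 10 11
g(k):  0  0  0  1  1  1  2  0  0  0  1  1
So g(11) = 1.
Stack B is a plain Nim stack of size 1, so its Grundy value is 1.
The value of a disjunctive sum is the nim-sum of the parts.
Combined value = 1 ⊕ 1 = 0.

0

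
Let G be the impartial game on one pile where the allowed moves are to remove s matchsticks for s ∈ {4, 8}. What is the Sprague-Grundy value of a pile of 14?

0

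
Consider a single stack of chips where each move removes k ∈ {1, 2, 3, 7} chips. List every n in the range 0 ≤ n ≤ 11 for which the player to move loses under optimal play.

Grundy values for subtraction set {1, 2, 3, 7}:
k:     0  1  2  3  4  5  6  7  8  9 10 11
g(k):  0  1  2  3  0  1  2  3  0  1  2  3
The P-positions (g = 0) in 0..11 are 0, 4, 8.

0, 4, 8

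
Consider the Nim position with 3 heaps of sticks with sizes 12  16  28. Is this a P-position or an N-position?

P-position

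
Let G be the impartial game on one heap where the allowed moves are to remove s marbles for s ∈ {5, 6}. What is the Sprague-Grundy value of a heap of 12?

Grundy values for subtraction set {5, 6}:
k:     0  1  2  3  4  5  6  7  8  9 10 11 12
g(k):  0  0  0  0  0  1  1  1  1  1  2  0  0
So g(12) = 0.

0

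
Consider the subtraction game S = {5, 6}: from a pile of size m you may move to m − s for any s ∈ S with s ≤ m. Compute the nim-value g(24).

Build the Grundy sequence with g(k) = mex{g(k−s) : s ∈ {5, 6}, s ≤ k}:
k:     0  1  2  3  4  5  6  7  8  9 10 11 12 13 14 15 16 17 18 19 20 21 22 23 24
g(k):  0  0  0  0  0  1  1  1  1  1  2  0  0  0  0  0  1  1  1  1  1  2  0  0  0
So g(24) = 0.

0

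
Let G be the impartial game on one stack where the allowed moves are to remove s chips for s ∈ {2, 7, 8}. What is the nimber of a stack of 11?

Compute g(0), g(1), … for moves {2, 7, 8}:
g(0) = mex{} = 0
g(1) = mex{} = 0
g(2) = mex{0} = 1
g(3) = mex{0} = 1
g(4) = mex{1} = 0
g(5) = mex{1} = 0
g(6) = mex{0} = 1
g(7) = mex{0} = 1
g(8) = mex{0,1} = 2
g(9) = mex{0,1} = 2
g(10) = mex{1,2} = 0
g(11) = mex{0,1,2} = 3
So g(11) = 3.

3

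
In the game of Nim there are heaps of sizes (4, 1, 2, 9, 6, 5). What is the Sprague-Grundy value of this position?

Compute the nim-sum pairwise:
4 XOR 1 = 5
5 XOR 2 = 7
7 XOR 9 = 14
14 XOR 6 = 8
8 XOR 5 = 13

13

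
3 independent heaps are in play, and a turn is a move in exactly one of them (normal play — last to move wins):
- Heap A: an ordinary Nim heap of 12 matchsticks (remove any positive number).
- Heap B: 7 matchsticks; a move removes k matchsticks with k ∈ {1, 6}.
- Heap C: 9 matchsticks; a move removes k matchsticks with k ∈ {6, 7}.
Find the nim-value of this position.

Heap A is a plain Nim heap of size 12, so its Grundy value is 12.
For heap B, compute g(0), g(1), … with moves {1, 6}:
g(0) = mex{} = 0
g(1) = mex{0} = 1
g(2) = mex{1} = 0
g(3) = mex{0} = 1
g(4) = mex{1} = 0
g(5) = mex{0} = 1
g(6) = mex{0,1} = 2
g(7) = mex{1,2} = 0
So g(7) = 0.
Build the Grundy sequence for heap C with g(k) = mex{g(k−s) : s ∈ {6, 7}, s ≤ k}:
g(0) = mex{} = 0
g(1) = mex{} = 0
g(2) = mex{} = 0
g(3) = mex{} = 0
g(4) = mex{} = 0
g(5) = mex{} = 0
g(6) = mex{0} = 1
g(7) = mex{0} = 1
g(8) = mex{0} = 1
g(9) = mex{0} = 1
So g(9) = 1.
The value of a disjunctive sum is the nim-sum of the parts.
Combined value = 12 XOR 0 XOR 1 = 13.

13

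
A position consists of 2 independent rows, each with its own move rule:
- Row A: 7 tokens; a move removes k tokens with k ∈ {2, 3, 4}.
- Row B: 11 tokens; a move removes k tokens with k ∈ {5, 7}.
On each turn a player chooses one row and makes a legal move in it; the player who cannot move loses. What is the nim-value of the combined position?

2

For row A, compute g(0), g(1), … with moves {2, 3, 4}:
g(0) = mex{} = 0
g(1) = mex{} = 0
g(2) = mex{0} = 1
g(3) = mex{0} = 1
g(4) = mex{0,1} = 2
g(5) = mex{0,1} = 2
g(6) = mex{1,2} = 0
g(7) = mex{1,2} = 0
So g(7) = 0.
For row B, compute g(0), g(1), … with moves {5, 7}:
k:     0  1  2  3  4  5  6  7  8  9 10 11
g(k):  0  0  0  0  0  1  1  1  1  1  2  2
So g(11) = 2.
The value of a disjunctive sum is the nim-sum of the parts.
Combined value = 0 XOR 2 = 2.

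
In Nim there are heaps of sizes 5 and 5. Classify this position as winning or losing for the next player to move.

Losing position

Nim-sum: 5 XOR 5 = 0.
The nim-sum is 0, so this is a P-position: the player to move is in a losing position under optimal play.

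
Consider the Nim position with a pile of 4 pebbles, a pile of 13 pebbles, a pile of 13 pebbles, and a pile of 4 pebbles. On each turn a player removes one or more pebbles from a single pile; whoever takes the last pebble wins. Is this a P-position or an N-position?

P-position

Compute the nim-sum pairwise:
4 ⊕ 13 = 9
9 ⊕ 13 = 4
4 ⊕ 4 = 0
The nim-sum is 0, so this is a P-position: the player to move is in a losing position under optimal play.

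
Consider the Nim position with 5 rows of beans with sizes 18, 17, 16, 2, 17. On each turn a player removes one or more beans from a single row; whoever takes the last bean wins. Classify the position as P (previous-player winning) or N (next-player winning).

P-position

Bitwise XOR of the heap sizes:
  10010  (18)
  10001  (17)
  10000  (16)
  00010  (2)
  10001  (17)
  -----
  00000  (0)
The nim-sum is 0, so this is a P-position: the player to move is in a losing position under optimal play.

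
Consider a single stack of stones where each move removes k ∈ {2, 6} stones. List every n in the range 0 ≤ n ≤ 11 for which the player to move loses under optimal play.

0, 1, 4, 5, 8, 9

Build the Grundy sequence with g(k) = mex{g(k−s) : s ∈ {2, 6}, s ≤ k}:
k:     0  1  2  3  4  5  6  7  8  9 10 11
g(k):  0  0  1  1  0  0  1  1  0  0  1  1
The P-positions (g = 0) in 0..11 are 0, 1, 4, 5, 8, 9.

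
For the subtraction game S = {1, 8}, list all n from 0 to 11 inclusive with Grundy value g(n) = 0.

Compute g(0), g(1), … for moves {1, 8}:
k:     0  1  2  3  4  5  6  7  8  9 10 11
g(k):  0  1  0  1  0  1  0  1  2  0  1  0
The P-positions (g = 0) in 0..11 are 0, 2, 4, 6, 9, 11.

0, 2, 4, 6, 9, 11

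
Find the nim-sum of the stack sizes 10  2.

8

In binary:
  1010  (10)
  0010  (2)
  ----
  1000  (8)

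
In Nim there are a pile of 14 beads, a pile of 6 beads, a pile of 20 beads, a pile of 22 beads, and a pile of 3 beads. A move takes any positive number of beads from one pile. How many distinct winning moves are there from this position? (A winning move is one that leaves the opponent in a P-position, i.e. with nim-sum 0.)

Compute the nim-sum pairwise:
14 ⊕ 6 = 8
8 ⊕ 20 = 28
28 ⊕ 22 = 10
10 ⊕ 3 = 9
The overall nim-sum is X = 9. A pile of size p has a winning move iff p XOR X < p (reduce it to p XOR X).
  14: 14 XOR 9 = 7 < 14 — winning move (to 7).
  6: 6 XOR 9 = 15 ≥ 6 — no move.
  20: 20 XOR 9 = 29 ≥ 20 — no move.
  22: 22 XOR 9 = 31 ≥ 22 — no move.
  3: 3 XOR 9 = 10 ≥ 3 — no move.
That gives 1 winning move.

1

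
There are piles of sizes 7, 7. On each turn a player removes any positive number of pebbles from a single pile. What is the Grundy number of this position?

0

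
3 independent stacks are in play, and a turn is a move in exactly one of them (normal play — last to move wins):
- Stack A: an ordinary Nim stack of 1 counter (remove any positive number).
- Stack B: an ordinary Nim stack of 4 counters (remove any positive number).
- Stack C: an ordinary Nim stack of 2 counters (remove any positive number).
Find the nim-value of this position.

7

Stack A is a plain Nim stack of size 1, so its Grundy value is 1.
Stack B is a plain Nim stack of size 4, so its Grundy value is 4.
Stack C is a plain Nim stack of size 2, so its Grundy value is 2.
The value of a disjunctive sum is the nim-sum of the parts.
Combined value = 1 XOR 4 XOR 2 = 7.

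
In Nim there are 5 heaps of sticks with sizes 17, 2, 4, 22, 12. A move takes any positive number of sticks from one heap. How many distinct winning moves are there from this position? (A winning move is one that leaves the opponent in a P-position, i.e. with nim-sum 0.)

Nim-sum: 17 XOR 2 XOR 4 XOR 22 XOR 12 = 13.
The overall nim-sum is X = 13. A heap of size p has a winning move iff p XOR X < p (reduce it to p XOR X).
  17: 17 XOR 13 = 28 ≥ 17 — no move.
  2: 2 XOR 13 = 15 ≥ 2 — no move.
  4: 4 XOR 13 = 9 ≥ 4 — no move.
  22: 22 XOR 13 = 27 ≥ 22 — no move.
  12: 12 XOR 13 = 1 < 12 — winning move (to 1).
That gives 1 winning move.

1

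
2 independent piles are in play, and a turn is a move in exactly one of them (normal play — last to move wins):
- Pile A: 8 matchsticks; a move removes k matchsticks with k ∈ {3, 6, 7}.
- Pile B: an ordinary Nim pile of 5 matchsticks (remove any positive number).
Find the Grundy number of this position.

Grundy values for pile A (subtraction set {3, 6, 7}):
k:     0  1  2  3  4  5  6  7  8
g(k):  0  0  0  1  1  1  2  2  2
So g(8) = 2.
Pile B is a plain Nim pile of size 5, so its Grundy value is 5.
By the Sprague-Grundy theorem, the Grundy value of a sum of independent games is the XOR of the component values.
Combined value = 2 ⊕ 5 = 7.

7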